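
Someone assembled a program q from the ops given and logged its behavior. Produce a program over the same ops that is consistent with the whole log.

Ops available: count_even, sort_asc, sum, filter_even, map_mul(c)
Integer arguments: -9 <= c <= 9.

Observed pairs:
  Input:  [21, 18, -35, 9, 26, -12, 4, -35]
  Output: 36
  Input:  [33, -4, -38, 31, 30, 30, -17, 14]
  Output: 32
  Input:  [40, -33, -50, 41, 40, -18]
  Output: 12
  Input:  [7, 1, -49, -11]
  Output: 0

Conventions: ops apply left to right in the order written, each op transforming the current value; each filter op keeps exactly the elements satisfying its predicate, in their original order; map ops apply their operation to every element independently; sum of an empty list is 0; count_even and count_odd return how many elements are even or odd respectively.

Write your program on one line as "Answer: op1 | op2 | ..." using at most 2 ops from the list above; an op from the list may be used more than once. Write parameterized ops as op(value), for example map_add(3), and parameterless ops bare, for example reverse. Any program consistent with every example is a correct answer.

filter_even | sum

Check, running the answer program on each example:
  [21, 18, -35, 9, 26, -12, 4, -35] -> [18, 26, -12, 4] -> 36
  [33, -4, -38, 31, 30, 30, -17, 14] -> [-4, -38, 30, 30, 14] -> 32
  [40, -33, -50, 41, 40, -18] -> [40, -50, 40, -18] -> 12
  [7, 1, -49, -11] -> [] -> 0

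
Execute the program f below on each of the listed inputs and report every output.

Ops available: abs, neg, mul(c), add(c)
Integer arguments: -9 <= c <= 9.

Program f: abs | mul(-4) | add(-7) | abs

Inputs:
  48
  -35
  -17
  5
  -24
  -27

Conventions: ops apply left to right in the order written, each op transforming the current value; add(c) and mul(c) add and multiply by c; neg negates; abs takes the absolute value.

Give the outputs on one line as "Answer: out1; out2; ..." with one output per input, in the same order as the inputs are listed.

Execution, op by op:
  48 -> 48 -> -192 -> -199 -> 199
  -35 -> 35 -> -140 -> -147 -> 147
  -17 -> 17 -> -68 -> -75 -> 75
  5 -> 5 -> -20 -> -27 -> 27
  -24 -> 24 -> -96 -> -103 -> 103
  -27 -> 27 -> -108 -> -115 -> 115

199; 147; 75; 27; 103; 115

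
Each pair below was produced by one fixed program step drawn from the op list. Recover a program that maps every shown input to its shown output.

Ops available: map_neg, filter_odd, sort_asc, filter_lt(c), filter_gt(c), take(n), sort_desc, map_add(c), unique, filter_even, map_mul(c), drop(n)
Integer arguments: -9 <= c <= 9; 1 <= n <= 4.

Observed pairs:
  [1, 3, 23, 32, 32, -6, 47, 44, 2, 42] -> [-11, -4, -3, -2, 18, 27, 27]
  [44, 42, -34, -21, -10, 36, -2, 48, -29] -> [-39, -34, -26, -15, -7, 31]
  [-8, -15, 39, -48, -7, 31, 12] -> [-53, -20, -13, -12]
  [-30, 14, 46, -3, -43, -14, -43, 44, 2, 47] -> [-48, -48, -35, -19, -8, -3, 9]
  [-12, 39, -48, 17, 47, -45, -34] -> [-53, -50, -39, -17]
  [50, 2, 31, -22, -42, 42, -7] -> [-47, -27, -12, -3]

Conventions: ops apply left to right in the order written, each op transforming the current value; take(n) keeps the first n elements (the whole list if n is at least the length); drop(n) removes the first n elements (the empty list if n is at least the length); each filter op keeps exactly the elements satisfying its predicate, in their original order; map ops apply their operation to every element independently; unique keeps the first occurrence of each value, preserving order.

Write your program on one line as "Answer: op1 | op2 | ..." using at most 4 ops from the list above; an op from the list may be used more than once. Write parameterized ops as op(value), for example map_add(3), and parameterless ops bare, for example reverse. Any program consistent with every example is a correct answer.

sort_desc | drop(3) | map_add(-5) | sort_asc

Check, running the answer program on each example:
  [1, 3, 23, 32, 32, -6, 47, 44, 2, 42] -> [47, 44, 42, 32, 32, 23, 3, 2, 1, -6] -> [32, 32, 23, 3, 2, 1, -6] -> [27, 27, 18, -2, -3, -4, -11] -> [-11, -4, -3, -2, 18, 27, 27]
  [44, 42, -34, -21, -10, 36, -2, 48, -29] -> [48, 44, 42, 36, -2, -10, -21, -29, -34] -> [36, -2, -10, -21, -29, -34] -> [31, -7, -15, -26, -34, -39] -> [-39, -34, -26, -15, -7, 31]
  [-8, -15, 39, -48, -7, 31, 12] -> [39, 31, 12, -7, -8, -15, -48] -> [-7, -8, -15, -48] -> [-12, -13, -20, -53] -> [-53, -20, -13, -12]
  [-30, 14, 46, -3, -43, -14, -43, 44, 2, 47] -> [47, 46, 44, 14, 2, -3, -14, -30, -43, -43] -> [14, 2, -3, -14, -30, -43, -43] -> [9, -3, -8, -19, -35, -48, -48] -> [-48, -48, -35, -19, -8, -3, 9]
  [-12, 39, -48, 17, 47, -45, -34] -> [47, 39, 17, -12, -34, -45, -48] -> [-12, -34, -45, -48] -> [-17, -39, -50, -53] -> [-53, -50, -39, -17]
  [50, 2, 31, -22, -42, 42, -7] -> [50, 42, 31, 2, -7, -22, -42] -> [2, -7, -22, -42] -> [-3, -12, -27, -47] -> [-47, -27, -12, -3]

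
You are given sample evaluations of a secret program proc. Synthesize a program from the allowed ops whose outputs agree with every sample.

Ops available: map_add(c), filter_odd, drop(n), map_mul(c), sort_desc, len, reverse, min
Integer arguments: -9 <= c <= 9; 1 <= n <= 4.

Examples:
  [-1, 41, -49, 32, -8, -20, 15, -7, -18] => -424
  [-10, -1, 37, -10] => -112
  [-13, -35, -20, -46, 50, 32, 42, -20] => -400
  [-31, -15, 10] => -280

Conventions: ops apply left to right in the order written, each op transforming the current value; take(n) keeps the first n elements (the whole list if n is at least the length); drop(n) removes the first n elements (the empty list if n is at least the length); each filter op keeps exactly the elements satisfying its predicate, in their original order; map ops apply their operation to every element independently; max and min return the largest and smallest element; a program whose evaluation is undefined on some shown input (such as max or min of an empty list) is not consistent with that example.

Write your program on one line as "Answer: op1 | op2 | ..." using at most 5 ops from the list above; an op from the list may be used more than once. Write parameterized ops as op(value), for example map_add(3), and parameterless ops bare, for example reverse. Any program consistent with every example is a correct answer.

map_add(-4) | sort_desc | map_mul(8) | min

Check, running the answer program on each example:
  [-1, 41, -49, 32, -8, -20, 15, -7, -18] -> [-5, 37, -53, 28, -12, -24, 11, -11, -22] -> [37, 28, 11, -5, -11, -12, -22, -24, -53] -> [296, 224, 88, -40, -88, -96, -176, -192, -424] -> -424
  [-10, -1, 37, -10] -> [-14, -5, 33, -14] -> [33, -5, -14, -14] -> [264, -40, -112, -112] -> -112
  [-13, -35, -20, -46, 50, 32, 42, -20] -> [-17, -39, -24, -50, 46, 28, 38, -24] -> [46, 38, 28, -17, -24, -24, -39, -50] -> [368, 304, 224, -136, -192, -192, -312, -400] -> -400
  [-31, -15, 10] -> [-35, -19, 6] -> [6, -19, -35] -> [48, -152, -280] -> -280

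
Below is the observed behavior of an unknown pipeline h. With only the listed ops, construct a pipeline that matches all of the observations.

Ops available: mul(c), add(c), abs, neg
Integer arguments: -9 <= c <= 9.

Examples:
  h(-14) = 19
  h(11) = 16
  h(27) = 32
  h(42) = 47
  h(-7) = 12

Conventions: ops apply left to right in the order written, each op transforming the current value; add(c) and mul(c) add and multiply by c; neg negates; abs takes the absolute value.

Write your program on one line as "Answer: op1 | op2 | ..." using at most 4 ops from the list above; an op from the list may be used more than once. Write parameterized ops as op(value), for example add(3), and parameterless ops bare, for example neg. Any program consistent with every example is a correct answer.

neg | abs | add(5)

Check, running the answer program on each example:
  -14 -> 14 -> 14 -> 19
  11 -> -11 -> 11 -> 16
  27 -> -27 -> 27 -> 32
  42 -> -42 -> 42 -> 47
  -7 -> 7 -> 7 -> 12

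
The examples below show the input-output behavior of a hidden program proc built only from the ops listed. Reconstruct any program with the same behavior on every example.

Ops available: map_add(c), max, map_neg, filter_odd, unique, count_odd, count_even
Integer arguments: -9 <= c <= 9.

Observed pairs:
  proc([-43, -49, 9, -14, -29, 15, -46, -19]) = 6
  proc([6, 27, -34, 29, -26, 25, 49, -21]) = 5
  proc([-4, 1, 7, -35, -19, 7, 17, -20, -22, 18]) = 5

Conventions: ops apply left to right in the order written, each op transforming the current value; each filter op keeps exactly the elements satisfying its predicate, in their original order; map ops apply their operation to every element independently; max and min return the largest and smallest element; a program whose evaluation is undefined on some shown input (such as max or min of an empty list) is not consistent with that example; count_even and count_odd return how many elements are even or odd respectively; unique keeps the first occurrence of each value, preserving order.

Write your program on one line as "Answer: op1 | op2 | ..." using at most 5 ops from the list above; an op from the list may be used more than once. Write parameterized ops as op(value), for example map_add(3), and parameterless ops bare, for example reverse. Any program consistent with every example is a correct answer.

map_neg | unique | filter_odd | count_odd

Check, running the answer program on each example:
  [-43, -49, 9, -14, -29, 15, -46, -19] -> [43, 49, -9, 14, 29, -15, 46, 19] -> [43, 49, -9, 14, 29, -15, 46, 19] -> [43, 49, -9, 29, -15, 19] -> 6
  [6, 27, -34, 29, -26, 25, 49, -21] -> [-6, -27, 34, -29, 26, -25, -49, 21] -> [-6, -27, 34, -29, 26, -25, -49, 21] -> [-27, -29, -25, -49, 21] -> 5
  [-4, 1, 7, -35, -19, 7, 17, -20, -22, 18] -> [4, -1, -7, 35, 19, -7, -17, 20, 22, -18] -> [4, -1, -7, 35, 19, -17, 20, 22, -18] -> [-1, -7, 35, 19, -17] -> 5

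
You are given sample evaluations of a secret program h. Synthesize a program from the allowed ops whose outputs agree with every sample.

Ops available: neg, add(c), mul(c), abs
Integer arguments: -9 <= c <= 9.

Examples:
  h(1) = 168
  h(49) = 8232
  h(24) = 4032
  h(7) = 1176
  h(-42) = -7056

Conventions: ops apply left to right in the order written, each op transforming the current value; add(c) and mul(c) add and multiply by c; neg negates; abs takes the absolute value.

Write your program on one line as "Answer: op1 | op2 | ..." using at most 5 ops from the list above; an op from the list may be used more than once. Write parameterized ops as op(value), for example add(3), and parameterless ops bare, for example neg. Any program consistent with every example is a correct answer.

mul(-7) | neg | mul(-8) | mul(3) | neg

Check, running the answer program on each example:
  1 -> -7 -> 7 -> -56 -> -168 -> 168
  49 -> -343 -> 343 -> -2744 -> -8232 -> 8232
  24 -> -168 -> 168 -> -1344 -> -4032 -> 4032
  7 -> -49 -> 49 -> -392 -> -1176 -> 1176
  -42 -> 294 -> -294 -> 2352 -> 7056 -> -7056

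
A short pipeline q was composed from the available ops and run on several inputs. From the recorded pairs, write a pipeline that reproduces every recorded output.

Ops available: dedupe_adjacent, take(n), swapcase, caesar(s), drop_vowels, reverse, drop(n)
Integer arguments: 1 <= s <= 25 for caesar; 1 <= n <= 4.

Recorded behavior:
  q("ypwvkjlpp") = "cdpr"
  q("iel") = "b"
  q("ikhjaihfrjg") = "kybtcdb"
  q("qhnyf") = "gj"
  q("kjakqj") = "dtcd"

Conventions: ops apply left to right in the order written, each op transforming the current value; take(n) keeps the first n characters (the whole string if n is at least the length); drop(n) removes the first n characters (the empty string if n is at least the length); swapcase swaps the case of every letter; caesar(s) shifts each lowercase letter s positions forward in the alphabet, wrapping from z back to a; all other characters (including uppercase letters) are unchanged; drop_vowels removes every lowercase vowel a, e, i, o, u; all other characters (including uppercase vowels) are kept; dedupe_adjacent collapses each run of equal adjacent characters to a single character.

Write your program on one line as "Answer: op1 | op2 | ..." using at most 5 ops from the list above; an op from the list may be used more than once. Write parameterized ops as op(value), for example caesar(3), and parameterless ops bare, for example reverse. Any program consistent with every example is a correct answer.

reverse | drop(2) | caesar(19) | drop_vowels

Check, running the answer program on each example:
  "ypwvkjlpp" -> "ppljkvwpy" -> "ljkvwpy" -> "ecdopir" -> "cdpr"
  "iel" -> "lei" -> "i" -> "b" -> "b"
  "ikhjaihfrjg" -> "gjrfhiajhki" -> "rfhiajhki" -> "kyabtcadb" -> "kybtcdb"
  "qhnyf" -> "fynhq" -> "nhq" -> "gaj" -> "gj"
  "kjakqj" -> "jqkajk" -> "kajk" -> "dtcd" -> "dtcd"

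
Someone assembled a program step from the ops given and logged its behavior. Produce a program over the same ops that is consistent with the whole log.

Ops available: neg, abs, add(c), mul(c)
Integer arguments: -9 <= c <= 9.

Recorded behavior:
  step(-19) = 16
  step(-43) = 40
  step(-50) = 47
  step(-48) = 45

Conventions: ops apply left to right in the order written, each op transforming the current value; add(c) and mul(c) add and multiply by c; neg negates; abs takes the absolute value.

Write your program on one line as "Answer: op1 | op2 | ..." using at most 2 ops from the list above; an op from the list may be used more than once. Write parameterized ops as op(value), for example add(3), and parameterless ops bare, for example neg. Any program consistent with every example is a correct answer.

neg | add(-3)

Check, running the answer program on each example:
  -19 -> 19 -> 16
  -43 -> 43 -> 40
  -50 -> 50 -> 47
  -48 -> 48 -> 45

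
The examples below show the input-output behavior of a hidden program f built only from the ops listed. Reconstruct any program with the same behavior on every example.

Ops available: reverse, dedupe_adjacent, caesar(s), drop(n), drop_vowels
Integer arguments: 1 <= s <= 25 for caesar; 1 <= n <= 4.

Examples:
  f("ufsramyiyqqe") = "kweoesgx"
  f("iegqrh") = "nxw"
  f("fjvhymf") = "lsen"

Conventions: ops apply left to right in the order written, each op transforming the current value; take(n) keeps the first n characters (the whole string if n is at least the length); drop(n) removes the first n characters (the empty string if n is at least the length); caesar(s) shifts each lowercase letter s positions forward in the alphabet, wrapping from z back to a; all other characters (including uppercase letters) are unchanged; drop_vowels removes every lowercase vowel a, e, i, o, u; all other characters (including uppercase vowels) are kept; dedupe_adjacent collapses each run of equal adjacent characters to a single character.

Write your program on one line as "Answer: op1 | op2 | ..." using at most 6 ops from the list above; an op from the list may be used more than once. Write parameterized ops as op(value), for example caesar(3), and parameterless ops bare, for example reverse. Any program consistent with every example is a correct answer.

caesar(7) | drop(3) | dedupe_adjacent | caesar(13) | reverse | caesar(12)

Check, running the answer program on each example:
  "ufsramyiyqqe" -> "bmzyhtfpfxxl" -> "yhtfpfxxl" -> "yhtfpfxl" -> "lugscsky" -> "ykscsgul" -> "kweoesgx"
  "iegqrh" -> "plnxyo" -> "xyo" -> "xyo" -> "klb" -> "blk" -> "nxw"
  "fjvhymf" -> "mqcoftm" -> "oftm" -> "oftm" -> "bsgz" -> "zgsb" -> "lsen"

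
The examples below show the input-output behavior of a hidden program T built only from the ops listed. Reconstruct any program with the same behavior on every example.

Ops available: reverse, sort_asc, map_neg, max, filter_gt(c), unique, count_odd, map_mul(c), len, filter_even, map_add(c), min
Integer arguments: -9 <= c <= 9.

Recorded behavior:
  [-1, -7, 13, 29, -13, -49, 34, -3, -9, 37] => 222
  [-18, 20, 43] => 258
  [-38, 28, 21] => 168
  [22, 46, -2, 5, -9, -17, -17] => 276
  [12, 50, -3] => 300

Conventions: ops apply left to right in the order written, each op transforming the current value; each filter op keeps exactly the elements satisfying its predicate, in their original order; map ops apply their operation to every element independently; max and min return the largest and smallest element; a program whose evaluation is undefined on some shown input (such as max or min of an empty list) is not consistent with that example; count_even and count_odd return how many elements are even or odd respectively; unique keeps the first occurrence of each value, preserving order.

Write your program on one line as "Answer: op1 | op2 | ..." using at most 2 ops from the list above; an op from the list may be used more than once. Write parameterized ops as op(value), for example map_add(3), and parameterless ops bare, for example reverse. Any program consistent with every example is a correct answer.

map_mul(6) | max

Check, running the answer program on each example:
  [-1, -7, 13, 29, -13, -49, 34, -3, -9, 37] -> [-6, -42, 78, 174, -78, -294, 204, -18, -54, 222] -> 222
  [-18, 20, 43] -> [-108, 120, 258] -> 258
  [-38, 28, 21] -> [-228, 168, 126] -> 168
  [22, 46, -2, 5, -9, -17, -17] -> [132, 276, -12, 30, -54, -102, -102] -> 276
  [12, 50, -3] -> [72, 300, -18] -> 300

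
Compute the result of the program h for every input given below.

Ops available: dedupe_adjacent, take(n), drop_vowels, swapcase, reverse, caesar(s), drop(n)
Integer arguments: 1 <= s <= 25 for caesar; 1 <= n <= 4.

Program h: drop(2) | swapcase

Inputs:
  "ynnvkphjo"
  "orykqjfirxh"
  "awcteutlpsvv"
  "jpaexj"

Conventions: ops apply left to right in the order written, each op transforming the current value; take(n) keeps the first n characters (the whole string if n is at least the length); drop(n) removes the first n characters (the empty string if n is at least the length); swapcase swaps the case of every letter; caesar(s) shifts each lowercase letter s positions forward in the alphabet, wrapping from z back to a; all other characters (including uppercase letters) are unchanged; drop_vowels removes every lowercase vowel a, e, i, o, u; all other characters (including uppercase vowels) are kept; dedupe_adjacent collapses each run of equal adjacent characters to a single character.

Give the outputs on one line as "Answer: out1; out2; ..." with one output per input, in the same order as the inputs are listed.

"NVKPHJO"; "YKQJFIRXH"; "CTEUTLPSVV"; "AEXJ"

Execution, op by op:
  "ynnvkphjo" -> "nvkphjo" -> "NVKPHJO"
  "orykqjfirxh" -> "ykqjfirxh" -> "YKQJFIRXH"
  "awcteutlpsvv" -> "cteutlpsvv" -> "CTEUTLPSVV"
  "jpaexj" -> "aexj" -> "AEXJ"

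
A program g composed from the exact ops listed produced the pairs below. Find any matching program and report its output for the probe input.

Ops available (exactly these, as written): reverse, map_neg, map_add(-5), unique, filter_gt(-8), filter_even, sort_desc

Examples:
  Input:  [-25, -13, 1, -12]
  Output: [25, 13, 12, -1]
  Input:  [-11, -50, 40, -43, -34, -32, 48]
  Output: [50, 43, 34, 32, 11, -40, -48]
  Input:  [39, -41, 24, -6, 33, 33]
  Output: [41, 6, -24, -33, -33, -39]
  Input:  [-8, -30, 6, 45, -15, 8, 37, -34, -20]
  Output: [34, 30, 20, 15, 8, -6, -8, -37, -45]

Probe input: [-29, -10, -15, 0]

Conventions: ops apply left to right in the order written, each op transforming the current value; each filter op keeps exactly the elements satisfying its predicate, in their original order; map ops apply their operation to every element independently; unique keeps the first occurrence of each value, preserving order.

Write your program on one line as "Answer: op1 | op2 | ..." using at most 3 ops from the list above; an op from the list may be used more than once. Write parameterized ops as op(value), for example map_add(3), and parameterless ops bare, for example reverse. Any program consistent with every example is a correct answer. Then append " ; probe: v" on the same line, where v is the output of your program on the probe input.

reverse | map_neg | sort_desc ; probe: [29, 15, 10, 0]

Check, running the answer program on each example:
  [-25, -13, 1, -12] -> [-12, 1, -13, -25] -> [12, -1, 13, 25] -> [25, 13, 12, -1]
  [-11, -50, 40, -43, -34, -32, 48] -> [48, -32, -34, -43, 40, -50, -11] -> [-48, 32, 34, 43, -40, 50, 11] -> [50, 43, 34, 32, 11, -40, -48]
  [39, -41, 24, -6, 33, 33] -> [33, 33, -6, 24, -41, 39] -> [-33, -33, 6, -24, 41, -39] -> [41, 6, -24, -33, -33, -39]
  [-8, -30, 6, 45, -15, 8, 37, -34, -20] -> [-20, -34, 37, 8, -15, 45, 6, -30, -8] -> [20, 34, -37, -8, 15, -45, -6, 30, 8] -> [34, 30, 20, 15, 8, -6, -8, -37, -45]
  probe: [-29, -10, -15, 0] -> [0, -15, -10, -29] -> [0, 15, 10, 29] -> [29, 15, 10, 0]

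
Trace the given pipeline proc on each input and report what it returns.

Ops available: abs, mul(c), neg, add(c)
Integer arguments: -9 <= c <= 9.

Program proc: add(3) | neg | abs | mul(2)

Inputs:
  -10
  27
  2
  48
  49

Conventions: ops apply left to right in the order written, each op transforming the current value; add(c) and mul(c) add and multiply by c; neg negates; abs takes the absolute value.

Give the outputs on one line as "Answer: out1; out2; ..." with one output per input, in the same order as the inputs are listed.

14; 60; 10; 102; 104

Execution, op by op:
  -10 -> -7 -> 7 -> 7 -> 14
  27 -> 30 -> -30 -> 30 -> 60
  2 -> 5 -> -5 -> 5 -> 10
  48 -> 51 -> -51 -> 51 -> 102
  49 -> 52 -> -52 -> 52 -> 104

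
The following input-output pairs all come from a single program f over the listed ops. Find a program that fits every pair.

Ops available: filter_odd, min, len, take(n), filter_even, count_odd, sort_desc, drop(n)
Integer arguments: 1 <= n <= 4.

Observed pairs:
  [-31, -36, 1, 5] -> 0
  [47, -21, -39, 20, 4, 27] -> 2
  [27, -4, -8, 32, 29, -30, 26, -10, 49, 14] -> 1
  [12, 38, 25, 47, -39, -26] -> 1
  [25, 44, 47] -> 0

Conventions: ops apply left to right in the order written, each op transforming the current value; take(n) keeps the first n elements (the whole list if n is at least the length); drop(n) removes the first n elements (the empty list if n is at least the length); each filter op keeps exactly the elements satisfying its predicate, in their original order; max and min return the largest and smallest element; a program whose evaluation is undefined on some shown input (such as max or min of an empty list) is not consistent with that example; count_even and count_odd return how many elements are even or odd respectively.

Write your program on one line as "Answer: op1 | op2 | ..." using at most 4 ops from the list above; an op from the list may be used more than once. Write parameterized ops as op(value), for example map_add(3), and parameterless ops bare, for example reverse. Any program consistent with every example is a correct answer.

sort_desc | drop(3) | take(3) | count_odd

Check, running the answer program on each example:
  [-31, -36, 1, 5] -> [5, 1, -31, -36] -> [-36] -> [-36] -> 0
  [47, -21, -39, 20, 4, 27] -> [47, 27, 20, 4, -21, -39] -> [4, -21, -39] -> [4, -21, -39] -> 2
  [27, -4, -8, 32, 29, -30, 26, -10, 49, 14] -> [49, 32, 29, 27, 26, 14, -4, -8, -10, -30] -> [27, 26, 14, -4, -8, -10, -30] -> [27, 26, 14] -> 1
  [12, 38, 25, 47, -39, -26] -> [47, 38, 25, 12, -26, -39] -> [12, -26, -39] -> [12, -26, -39] -> 1
  [25, 44, 47] -> [47, 44, 25] -> [] -> [] -> 0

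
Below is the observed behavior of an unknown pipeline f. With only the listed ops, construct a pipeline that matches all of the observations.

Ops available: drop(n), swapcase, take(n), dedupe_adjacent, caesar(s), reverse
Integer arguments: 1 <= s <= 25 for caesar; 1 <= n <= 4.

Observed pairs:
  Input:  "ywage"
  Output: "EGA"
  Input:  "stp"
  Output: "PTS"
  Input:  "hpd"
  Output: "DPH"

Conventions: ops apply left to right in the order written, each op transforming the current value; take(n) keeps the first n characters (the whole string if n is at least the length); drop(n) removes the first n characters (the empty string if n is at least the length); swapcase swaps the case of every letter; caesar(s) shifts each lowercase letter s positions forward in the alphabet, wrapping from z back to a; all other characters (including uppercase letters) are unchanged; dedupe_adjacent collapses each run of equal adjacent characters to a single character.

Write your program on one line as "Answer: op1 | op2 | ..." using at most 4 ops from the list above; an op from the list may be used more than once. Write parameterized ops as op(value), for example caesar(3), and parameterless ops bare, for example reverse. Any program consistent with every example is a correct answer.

swapcase | reverse | take(3)

Check, running the answer program on each example:
  "ywage" -> "YWAGE" -> "EGAWY" -> "EGA"
  "stp" -> "STP" -> "PTS" -> "PTS"
  "hpd" -> "HPD" -> "DPH" -> "DPH"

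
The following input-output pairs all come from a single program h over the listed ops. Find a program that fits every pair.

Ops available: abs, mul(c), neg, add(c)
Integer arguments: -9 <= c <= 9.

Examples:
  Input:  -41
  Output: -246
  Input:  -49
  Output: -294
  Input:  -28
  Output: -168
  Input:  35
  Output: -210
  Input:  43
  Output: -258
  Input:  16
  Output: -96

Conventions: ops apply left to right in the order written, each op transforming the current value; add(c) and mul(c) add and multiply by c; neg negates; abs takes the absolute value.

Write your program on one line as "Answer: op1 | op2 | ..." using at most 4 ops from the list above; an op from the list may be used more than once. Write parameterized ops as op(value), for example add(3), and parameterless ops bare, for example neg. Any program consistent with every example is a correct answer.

neg | mul(-6) | abs | neg

Check, running the answer program on each example:
  -41 -> 41 -> -246 -> 246 -> -246
  -49 -> 49 -> -294 -> 294 -> -294
  -28 -> 28 -> -168 -> 168 -> -168
  35 -> -35 -> 210 -> 210 -> -210
  43 -> -43 -> 258 -> 258 -> -258
  16 -> -16 -> 96 -> 96 -> -96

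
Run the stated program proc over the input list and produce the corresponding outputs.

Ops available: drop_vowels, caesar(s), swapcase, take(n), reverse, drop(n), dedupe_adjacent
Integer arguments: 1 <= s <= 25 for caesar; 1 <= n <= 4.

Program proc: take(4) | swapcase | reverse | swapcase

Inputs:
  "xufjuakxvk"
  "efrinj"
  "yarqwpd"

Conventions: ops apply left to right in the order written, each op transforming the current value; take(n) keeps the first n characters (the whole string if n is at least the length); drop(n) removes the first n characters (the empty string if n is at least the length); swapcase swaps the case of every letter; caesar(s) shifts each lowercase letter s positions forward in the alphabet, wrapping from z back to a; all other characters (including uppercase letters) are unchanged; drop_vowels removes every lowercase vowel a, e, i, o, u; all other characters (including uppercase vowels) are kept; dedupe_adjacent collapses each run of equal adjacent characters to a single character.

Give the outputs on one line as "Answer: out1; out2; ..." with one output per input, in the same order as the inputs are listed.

Execution, op by op:
  "xufjuakxvk" -> "xufj" -> "XUFJ" -> "JFUX" -> "jfux"
  "efrinj" -> "efri" -> "EFRI" -> "IRFE" -> "irfe"
  "yarqwpd" -> "yarq" -> "YARQ" -> "QRAY" -> "qray"

"jfux"; "irfe"; "qray"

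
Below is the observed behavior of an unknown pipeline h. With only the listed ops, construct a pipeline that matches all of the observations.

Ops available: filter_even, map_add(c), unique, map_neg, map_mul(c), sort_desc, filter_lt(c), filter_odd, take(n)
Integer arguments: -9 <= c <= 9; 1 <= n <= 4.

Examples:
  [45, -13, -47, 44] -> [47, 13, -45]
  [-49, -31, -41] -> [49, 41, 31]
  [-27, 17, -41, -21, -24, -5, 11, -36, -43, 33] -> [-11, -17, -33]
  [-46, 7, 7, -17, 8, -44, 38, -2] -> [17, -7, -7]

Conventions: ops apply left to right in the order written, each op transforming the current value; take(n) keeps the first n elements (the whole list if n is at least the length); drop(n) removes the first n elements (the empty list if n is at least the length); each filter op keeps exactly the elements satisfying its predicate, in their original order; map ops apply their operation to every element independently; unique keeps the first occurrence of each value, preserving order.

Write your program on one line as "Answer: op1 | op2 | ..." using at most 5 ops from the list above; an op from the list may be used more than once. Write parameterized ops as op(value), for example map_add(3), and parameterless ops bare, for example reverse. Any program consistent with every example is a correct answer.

sort_desc | map_neg | filter_odd | take(3) | sort_desc

Check, running the answer program on each example:
  [45, -13, -47, 44] -> [45, 44, -13, -47] -> [-45, -44, 13, 47] -> [-45, 13, 47] -> [-45, 13, 47] -> [47, 13, -45]
  [-49, -31, -41] -> [-31, -41, -49] -> [31, 41, 49] -> [31, 41, 49] -> [31, 41, 49] -> [49, 41, 31]
  [-27, 17, -41, -21, -24, -5, 11, -36, -43, 33] -> [33, 17, 11, -5, -21, -24, -27, -36, -41, -43] -> [-33, -17, -11, 5, 21, 24, 27, 36, 41, 43] -> [-33, -17, -11, 5, 21, 27, 41, 43] -> [-33, -17, -11] -> [-11, -17, -33]
  [-46, 7, 7, -17, 8, -44, 38, -2] -> [38, 8, 7, 7, -2, -17, -44, -46] -> [-38, -8, -7, -7, 2, 17, 44, 46] -> [-7, -7, 17] -> [-7, -7, 17] -> [17, -7, -7]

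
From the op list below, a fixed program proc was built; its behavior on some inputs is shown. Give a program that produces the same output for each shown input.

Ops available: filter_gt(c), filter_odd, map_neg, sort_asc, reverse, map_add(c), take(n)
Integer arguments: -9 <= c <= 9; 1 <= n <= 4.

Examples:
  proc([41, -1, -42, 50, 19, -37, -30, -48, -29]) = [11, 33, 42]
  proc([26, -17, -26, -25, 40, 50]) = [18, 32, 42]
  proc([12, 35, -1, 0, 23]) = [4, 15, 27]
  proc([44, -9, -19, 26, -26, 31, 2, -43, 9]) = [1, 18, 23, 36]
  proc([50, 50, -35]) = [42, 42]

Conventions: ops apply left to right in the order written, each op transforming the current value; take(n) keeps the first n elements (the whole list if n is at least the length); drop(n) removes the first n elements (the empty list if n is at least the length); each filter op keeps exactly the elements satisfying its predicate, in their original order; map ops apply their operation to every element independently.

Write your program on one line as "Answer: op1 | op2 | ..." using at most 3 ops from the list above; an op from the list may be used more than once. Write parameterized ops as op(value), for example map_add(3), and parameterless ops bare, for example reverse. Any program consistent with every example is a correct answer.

filter_gt(2) | sort_asc | map_add(-8)

Check, running the answer program on each example:
  [41, -1, -42, 50, 19, -37, -30, -48, -29] -> [41, 50, 19] -> [19, 41, 50] -> [11, 33, 42]
  [26, -17, -26, -25, 40, 50] -> [26, 40, 50] -> [26, 40, 50] -> [18, 32, 42]
  [12, 35, -1, 0, 23] -> [12, 35, 23] -> [12, 23, 35] -> [4, 15, 27]
  [44, -9, -19, 26, -26, 31, 2, -43, 9] -> [44, 26, 31, 9] -> [9, 26, 31, 44] -> [1, 18, 23, 36]
  [50, 50, -35] -> [50, 50] -> [50, 50] -> [42, 42]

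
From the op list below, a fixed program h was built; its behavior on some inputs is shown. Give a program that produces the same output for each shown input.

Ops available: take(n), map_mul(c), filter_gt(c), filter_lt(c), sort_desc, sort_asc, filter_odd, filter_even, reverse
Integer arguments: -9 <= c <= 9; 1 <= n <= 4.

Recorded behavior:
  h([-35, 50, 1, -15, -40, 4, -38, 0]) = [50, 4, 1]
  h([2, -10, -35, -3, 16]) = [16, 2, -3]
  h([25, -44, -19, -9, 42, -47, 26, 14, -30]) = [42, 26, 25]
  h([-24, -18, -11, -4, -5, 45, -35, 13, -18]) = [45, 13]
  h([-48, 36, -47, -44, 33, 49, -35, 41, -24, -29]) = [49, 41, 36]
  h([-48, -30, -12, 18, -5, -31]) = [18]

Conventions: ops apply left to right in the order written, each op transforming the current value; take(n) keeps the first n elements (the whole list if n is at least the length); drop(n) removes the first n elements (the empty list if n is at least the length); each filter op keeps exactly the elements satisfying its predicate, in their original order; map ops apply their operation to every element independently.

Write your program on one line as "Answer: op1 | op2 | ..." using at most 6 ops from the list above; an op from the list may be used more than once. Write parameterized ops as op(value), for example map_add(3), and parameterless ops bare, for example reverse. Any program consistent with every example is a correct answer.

sort_asc | sort_desc | take(4) | filter_gt(-4) | take(3)

Check, running the answer program on each example:
  [-35, 50, 1, -15, -40, 4, -38, 0] -> [-40, -38, -35, -15, 0, 1, 4, 50] -> [50, 4, 1, 0, -15, -35, -38, -40] -> [50, 4, 1, 0] -> [50, 4, 1, 0] -> [50, 4, 1]
  [2, -10, -35, -3, 16] -> [-35, -10, -3, 2, 16] -> [16, 2, -3, -10, -35] -> [16, 2, -3, -10] -> [16, 2, -3] -> [16, 2, -3]
  [25, -44, -19, -9, 42, -47, 26, 14, -30] -> [-47, -44, -30, -19, -9, 14, 25, 26, 42] -> [42, 26, 25, 14, -9, -19, -30, -44, -47] -> [42, 26, 25, 14] -> [42, 26, 25, 14] -> [42, 26, 25]
  [-24, -18, -11, -4, -5, 45, -35, 13, -18] -> [-35, -24, -18, -18, -11, -5, -4, 13, 45] -> [45, 13, -4, -5, -11, -18, -18, -24, -35] -> [45, 13, -4, -5] -> [45, 13] -> [45, 13]
  [-48, 36, -47, -44, 33, 49, -35, 41, -24, -29] -> [-48, -47, -44, -35, -29, -24, 33, 36, 41, 49] -> [49, 41, 36, 33, -24, -29, -35, -44, -47, -48] -> [49, 41, 36, 33] -> [49, 41, 36, 33] -> [49, 41, 36]
  [-48, -30, -12, 18, -5, -31] -> [-48, -31, -30, -12, -5, 18] -> [18, -5, -12, -30, -31, -48] -> [18, -5, -12, -30] -> [18] -> [18]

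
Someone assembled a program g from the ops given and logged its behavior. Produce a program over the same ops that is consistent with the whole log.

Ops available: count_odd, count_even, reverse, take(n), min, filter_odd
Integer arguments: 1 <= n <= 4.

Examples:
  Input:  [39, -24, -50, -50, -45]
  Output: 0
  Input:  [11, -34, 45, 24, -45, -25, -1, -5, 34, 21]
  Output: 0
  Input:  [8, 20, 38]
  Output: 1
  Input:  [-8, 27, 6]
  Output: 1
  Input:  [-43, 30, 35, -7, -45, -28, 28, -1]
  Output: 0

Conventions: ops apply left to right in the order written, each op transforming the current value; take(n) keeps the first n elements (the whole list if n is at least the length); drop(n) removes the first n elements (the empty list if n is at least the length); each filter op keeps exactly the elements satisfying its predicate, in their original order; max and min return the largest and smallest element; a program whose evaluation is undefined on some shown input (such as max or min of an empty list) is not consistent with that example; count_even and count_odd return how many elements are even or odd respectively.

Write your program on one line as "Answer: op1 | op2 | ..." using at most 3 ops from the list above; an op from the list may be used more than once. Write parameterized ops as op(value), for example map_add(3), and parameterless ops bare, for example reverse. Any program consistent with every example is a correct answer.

reverse | take(1) | count_even

Check, running the answer program on each example:
  [39, -24, -50, -50, -45] -> [-45, -50, -50, -24, 39] -> [-45] -> 0
  [11, -34, 45, 24, -45, -25, -1, -5, 34, 21] -> [21, 34, -5, -1, -25, -45, 24, 45, -34, 11] -> [21] -> 0
  [8, 20, 38] -> [38, 20, 8] -> [38] -> 1
  [-8, 27, 6] -> [6, 27, -8] -> [6] -> 1
  [-43, 30, 35, -7, -45, -28, 28, -1] -> [-1, 28, -28, -45, -7, 35, 30, -43] -> [-1] -> 0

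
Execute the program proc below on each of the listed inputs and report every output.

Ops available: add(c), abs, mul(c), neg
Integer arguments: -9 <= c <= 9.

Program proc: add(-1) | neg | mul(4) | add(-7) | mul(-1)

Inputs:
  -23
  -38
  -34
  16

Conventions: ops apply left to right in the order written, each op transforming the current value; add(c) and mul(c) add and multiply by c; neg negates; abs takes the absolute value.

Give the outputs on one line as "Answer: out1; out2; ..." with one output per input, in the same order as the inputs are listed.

Execution, op by op:
  -23 -> -24 -> 24 -> 96 -> 89 -> -89
  -38 -> -39 -> 39 -> 156 -> 149 -> -149
  -34 -> -35 -> 35 -> 140 -> 133 -> -133
  16 -> 15 -> -15 -> -60 -> -67 -> 67

-89; -149; -133; 67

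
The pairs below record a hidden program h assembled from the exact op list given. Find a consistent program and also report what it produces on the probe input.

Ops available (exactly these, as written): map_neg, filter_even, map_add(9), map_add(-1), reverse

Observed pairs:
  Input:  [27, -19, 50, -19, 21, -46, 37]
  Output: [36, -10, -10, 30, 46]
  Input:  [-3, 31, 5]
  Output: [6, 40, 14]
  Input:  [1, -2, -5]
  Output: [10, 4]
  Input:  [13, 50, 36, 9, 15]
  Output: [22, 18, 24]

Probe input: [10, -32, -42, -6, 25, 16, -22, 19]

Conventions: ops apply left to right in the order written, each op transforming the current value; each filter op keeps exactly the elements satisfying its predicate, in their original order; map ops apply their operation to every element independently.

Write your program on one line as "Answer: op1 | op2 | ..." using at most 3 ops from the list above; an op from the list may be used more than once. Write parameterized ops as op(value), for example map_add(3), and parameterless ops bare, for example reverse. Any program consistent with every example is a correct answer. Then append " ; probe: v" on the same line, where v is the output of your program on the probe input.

map_add(9) | filter_even ; probe: [34, 28]

Check, running the answer program on each example:
  [27, -19, 50, -19, 21, -46, 37] -> [36, -10, 59, -10, 30, -37, 46] -> [36, -10, -10, 30, 46]
  [-3, 31, 5] -> [6, 40, 14] -> [6, 40, 14]
  [1, -2, -5] -> [10, 7, 4] -> [10, 4]
  [13, 50, 36, 9, 15] -> [22, 59, 45, 18, 24] -> [22, 18, 24]
  probe: [10, -32, -42, -6, 25, 16, -22, 19] -> [19, -23, -33, 3, 34, 25, -13, 28] -> [34, 28]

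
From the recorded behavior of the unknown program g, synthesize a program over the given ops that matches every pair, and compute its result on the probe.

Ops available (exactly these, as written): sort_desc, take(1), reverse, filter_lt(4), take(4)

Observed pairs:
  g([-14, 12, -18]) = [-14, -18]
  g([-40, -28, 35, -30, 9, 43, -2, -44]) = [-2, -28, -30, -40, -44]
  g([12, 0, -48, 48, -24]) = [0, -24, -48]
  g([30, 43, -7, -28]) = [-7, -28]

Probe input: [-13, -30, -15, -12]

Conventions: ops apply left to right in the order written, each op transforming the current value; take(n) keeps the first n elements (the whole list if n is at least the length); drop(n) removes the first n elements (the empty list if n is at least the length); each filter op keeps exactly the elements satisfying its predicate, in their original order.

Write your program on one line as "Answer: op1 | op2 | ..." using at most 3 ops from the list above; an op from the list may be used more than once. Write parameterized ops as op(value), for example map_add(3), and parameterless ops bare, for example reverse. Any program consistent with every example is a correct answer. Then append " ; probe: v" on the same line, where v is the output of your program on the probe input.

reverse | sort_desc | filter_lt(4) ; probe: [-12, -13, -15, -30]

Check, running the answer program on each example:
  [-14, 12, -18] -> [-18, 12, -14] -> [12, -14, -18] -> [-14, -18]
  [-40, -28, 35, -30, 9, 43, -2, -44] -> [-44, -2, 43, 9, -30, 35, -28, -40] -> [43, 35, 9, -2, -28, -30, -40, -44] -> [-2, -28, -30, -40, -44]
  [12, 0, -48, 48, -24] -> [-24, 48, -48, 0, 12] -> [48, 12, 0, -24, -48] -> [0, -24, -48]
  [30, 43, -7, -28] -> [-28, -7, 43, 30] -> [43, 30, -7, -28] -> [-7, -28]
  probe: [-13, -30, -15, -12] -> [-12, -15, -30, -13] -> [-12, -13, -15, -30] -> [-12, -13, -15, -30]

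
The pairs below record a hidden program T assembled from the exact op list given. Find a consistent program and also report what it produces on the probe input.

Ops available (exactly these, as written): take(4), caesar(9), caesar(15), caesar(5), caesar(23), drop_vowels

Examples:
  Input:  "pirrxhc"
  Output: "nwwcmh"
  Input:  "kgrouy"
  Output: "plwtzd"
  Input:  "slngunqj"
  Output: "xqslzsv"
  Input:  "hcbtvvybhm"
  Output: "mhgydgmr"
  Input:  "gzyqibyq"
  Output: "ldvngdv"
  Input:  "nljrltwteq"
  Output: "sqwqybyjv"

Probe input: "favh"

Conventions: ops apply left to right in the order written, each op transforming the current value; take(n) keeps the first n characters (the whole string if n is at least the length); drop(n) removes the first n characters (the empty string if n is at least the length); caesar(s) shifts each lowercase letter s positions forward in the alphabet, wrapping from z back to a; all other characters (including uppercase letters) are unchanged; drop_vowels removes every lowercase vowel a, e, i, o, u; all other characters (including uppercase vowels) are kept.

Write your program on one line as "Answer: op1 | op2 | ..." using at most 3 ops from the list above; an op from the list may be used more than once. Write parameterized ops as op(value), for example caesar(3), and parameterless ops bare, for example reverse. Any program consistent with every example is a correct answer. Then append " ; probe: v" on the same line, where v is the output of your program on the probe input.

caesar(5) | drop_vowels ; probe: "kfm"

Check, running the answer program on each example:
  "pirrxhc" -> "unwwcmh" -> "nwwcmh"
  "kgrouy" -> "plwtzd" -> "plwtzd"
  "slngunqj" -> "xqslzsvo" -> "xqslzsv"
  "hcbtvvybhm" -> "mhgyaadgmr" -> "mhgydgmr"
  "gzyqibyq" -> "ledvngdv" -> "ldvngdv"
  "nljrltwteq" -> "sqowqybyjv" -> "sqwqybyjv"
  probe: "favh" -> "kfam" -> "kfm"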